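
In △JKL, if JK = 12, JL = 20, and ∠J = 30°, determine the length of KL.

Law of cosines: KL^2 = 12^2 + 20^2 - 2(12)(20)cos(30°) = 544 - 240*sqrt(3), so KL = 4*sqrt(34 - 15*sqrt(3)).

4*sqrt(34 - 15*sqrt(3))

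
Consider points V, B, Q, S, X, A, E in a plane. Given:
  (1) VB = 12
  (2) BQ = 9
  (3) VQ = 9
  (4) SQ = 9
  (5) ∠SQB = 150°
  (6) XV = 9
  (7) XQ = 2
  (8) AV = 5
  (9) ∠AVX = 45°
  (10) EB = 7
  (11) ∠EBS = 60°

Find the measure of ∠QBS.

Step 1: By the law of cosines on triangle BQS: BS² = 9² + 9² − 2·9·9·cos(150°) = 302.3, so BS ≈ 17.39.
Step 2: By the inverse law of cosines on triangle QBS: cos(∠QBS) = (9² + 17.39² − 9²) / (2·9·17.39) = 302.3/312.96 = 0.9659, so ∠QBS = 15°.

Therefore, the measure of angle ∠QBS = 15°.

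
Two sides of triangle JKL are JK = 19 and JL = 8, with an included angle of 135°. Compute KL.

When two sides and the included angle are known, the law of cosines gives the third side.
c^2 = a^2 + b^2 - 2ab cos(C) generalizes the Pythagorean theorem to non-right triangles.
Here: KL^2 = 361 + 64 - 304*(-sqrt(2)/2) = 152*sqrt(2) + 425
KL = sqrt(152*sqrt(2) + 425)

sqrt(152*sqrt(2) + 425)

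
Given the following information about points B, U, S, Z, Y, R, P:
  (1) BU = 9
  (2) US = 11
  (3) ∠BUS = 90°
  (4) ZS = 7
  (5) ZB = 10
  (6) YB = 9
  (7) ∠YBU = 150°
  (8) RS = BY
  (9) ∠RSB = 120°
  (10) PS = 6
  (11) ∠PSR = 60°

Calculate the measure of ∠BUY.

Step 1: By the law of cosines on triangle UBY: UY² = 9² + 9² − 2·9·9·cos(150°) = 302.3, so UY ≈ 17.39.
Step 2: By the inverse law of cosines on triangle BUY: cos(∠BUY) = (9² + 17.39² − 9²) / (2·9·17.39) = 302.3/312.96 = 0.9659, so ∠BUY = 15°.

Therefore, the measure of angle ∠BUY = 15°.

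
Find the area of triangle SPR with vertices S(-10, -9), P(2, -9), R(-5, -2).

Shoelace: Area = (1/2)|-10(-9--2) + 2(-2--9) + -5(-9--9)| = (1/2)(84) = 42

42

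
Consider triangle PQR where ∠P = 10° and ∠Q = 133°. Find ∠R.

Let angle R = x. Then 10 + 133 + x = 180.
x = 180 - 143 = 37 degrees.

37 degrees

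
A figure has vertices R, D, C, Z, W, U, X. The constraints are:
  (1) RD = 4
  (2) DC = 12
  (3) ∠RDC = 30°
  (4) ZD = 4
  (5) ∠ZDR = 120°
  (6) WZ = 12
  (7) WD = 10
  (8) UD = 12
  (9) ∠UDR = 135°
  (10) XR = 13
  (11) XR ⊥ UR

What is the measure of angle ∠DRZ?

Step 1: By the law of cosines on triangle RDZ: RZ² = 4² + 4² − 2·4·4·cos(120°) = 48, so RZ = 4·√3.
Step 2: By the inverse law of cosines on triangle DRZ: cos(∠DRZ) = (4² + (4·√3)² − 4²) / (2·4·4·√3) = 48/55.43 = 0.866, so ∠DRZ = 30°.

Therefore, the measure of angle ∠DRZ = 30°.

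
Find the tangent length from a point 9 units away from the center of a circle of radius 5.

tangent = √(d² - r²) = √(9² - 5²) = √(81 - 25) = √56 = 2*sqrt(14)

2*sqrt(14)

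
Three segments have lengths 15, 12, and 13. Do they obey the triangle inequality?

Check all three triangle inequalities:
15 + 12 = 27 > 13 ✓
15 + 13 = 28 > 12 ✓
12 + 13 = 25 > 15 ✓
All conditions hold, so these sides form a valid triangle.

Yes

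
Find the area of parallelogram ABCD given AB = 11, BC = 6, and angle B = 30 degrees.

Area = a * b * sin(theta)
Area = 11 * 6 * sin(30 degrees)
Area = 66 * 1/2
Area = 33

33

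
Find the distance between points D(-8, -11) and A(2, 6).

d = sqrt((2 - -8)^2 + (6 - -11)^2)
d = sqrt(10^2 + 17^2)
d = sqrt(100 + 289)
d = sqrt(389)

sqrt(389)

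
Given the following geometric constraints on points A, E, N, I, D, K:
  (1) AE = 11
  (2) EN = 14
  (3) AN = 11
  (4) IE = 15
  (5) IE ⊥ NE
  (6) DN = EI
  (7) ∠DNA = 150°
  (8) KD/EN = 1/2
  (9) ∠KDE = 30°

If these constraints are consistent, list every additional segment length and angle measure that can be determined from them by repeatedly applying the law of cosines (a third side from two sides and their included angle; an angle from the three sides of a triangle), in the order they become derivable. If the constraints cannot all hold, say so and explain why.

The constraints are consistent. Derivable facts, in order:
After 1 step:
- AD ≈ 25.14
- NI ≈ 20.52
- ∠AEN = 50.48°
- ∠ANE = 50.48°
- ∠EAN = 79.04°
After 2 steps:
- ∠ADN = 12.64°
- ∠DAN = 17.36°
- ∠EIN = 43.03°
- ∠ENI = 46.97°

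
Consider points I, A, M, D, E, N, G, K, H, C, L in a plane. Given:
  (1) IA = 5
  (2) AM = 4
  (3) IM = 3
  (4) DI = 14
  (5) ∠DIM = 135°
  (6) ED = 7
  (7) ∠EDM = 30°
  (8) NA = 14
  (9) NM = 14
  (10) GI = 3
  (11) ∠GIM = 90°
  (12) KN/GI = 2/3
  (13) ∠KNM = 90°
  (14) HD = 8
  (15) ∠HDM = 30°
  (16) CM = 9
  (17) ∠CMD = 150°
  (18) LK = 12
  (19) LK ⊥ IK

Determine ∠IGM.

Step 1: By the law of cosines on triangle GIM: GM² = 3² + 3² − 2·3·3·cos(90°) = 18, so GM = 3·√2.
Step 2: By the inverse law of cosines on triangle IGM: cos(∠IGM) = (3² + (3·√2)² − 3²) / (2·3·3·√2) = 18/25.46 = 0.7071, so ∠IGM = 45°.

Therefore, the measure of angle ∠IGM = 45°.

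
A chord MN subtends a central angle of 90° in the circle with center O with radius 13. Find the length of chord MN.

Chord length = 2r sin(θ/2)
= 2 × 13 × sin(90°/2)
= 2 × 13 × sin(45°)
= 13*sqrt(2)

13*sqrt(2)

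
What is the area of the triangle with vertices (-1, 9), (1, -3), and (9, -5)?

The Shoelace formula computes the area from vertex coordinates by summing cross products.
For vertices (-1,9), (1,-3), (9,-5):
Signed sum = -1*-3 - 1*9 + 1*-5 - 9*-3 + 9*9 - -1*-5
= -6 + 22 + 76 = 92
Area = (1/2)|92| = 46.

46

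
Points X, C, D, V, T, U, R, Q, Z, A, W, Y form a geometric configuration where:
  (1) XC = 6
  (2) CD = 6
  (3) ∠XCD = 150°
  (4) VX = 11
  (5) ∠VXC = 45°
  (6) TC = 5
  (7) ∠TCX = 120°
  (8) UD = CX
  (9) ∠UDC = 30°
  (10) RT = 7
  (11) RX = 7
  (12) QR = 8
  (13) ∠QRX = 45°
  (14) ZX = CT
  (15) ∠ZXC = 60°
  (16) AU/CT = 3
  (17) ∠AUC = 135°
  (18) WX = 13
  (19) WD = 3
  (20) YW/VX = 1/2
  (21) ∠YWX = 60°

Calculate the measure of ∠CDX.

Step 1: By the law of cosines on triangle DCX: DX² = 6² + 6² − 2·6·6·cos(150°) = 134.35, so DX ≈ 11.59.
Step 2: By the inverse law of cosines on triangle CDX: cos(∠CDX) = (6² + 11.59² − 6²) / (2·6·11.59) = 134.35/139.09 = 0.9659, so ∠CDX = 15°.

Therefore, the measure of angle ∠CDX = 15°.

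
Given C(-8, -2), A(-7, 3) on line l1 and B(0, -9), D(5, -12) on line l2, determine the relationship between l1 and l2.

Slope of line 1: m1 = (3 - -2)/(-7 - -8) = 5/1 = 5
Slope of line 2: m2 = (-12 - -9)/(5 - 0) = -3/5 = -3/5
m1 != m2 (5 != -3/5), so not parallel.
m1 * m2 = (5) * (-3/5) = -3 != -1, so not perpendicular.
The lines are neither parallel nor perpendicular.

Neither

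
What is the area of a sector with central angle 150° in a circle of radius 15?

The full circle has area πr² = π(15)² = 225*pi.
The sector covers 150° out of 360°, a fraction of 5/12.
Sector area = 225*pi × 5/12 = 375*pi/4.

375*pi/4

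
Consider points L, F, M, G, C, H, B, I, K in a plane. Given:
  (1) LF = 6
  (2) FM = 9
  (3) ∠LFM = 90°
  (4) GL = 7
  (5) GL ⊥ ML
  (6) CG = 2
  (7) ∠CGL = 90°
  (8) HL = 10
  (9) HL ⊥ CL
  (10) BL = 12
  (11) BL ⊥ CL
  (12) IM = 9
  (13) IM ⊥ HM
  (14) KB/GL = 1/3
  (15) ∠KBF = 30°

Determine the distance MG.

Step 1: By the law of cosines on triangle LFM: LM² = 6² + 9² − 2·6·9·cos(90°) = 117, so LM = 3·√13.
Step 2: By the law of cosines on triangle MLG: MG² = (3·√13)² + 7² − 2·3·√13·7·cos(90°) = 166, so MG = √166.

Therefore, the length of MG = √166.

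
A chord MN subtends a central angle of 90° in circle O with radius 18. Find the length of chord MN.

Drop a perpendicular from the center to the chord, bisecting both the chord and the central angle.
Each half-chord = r sin(θ/2) = 18 sin(45°).
The full chord = 2 × 18 × sin(45°) = 18*sqrt(2).

18*sqrt(2)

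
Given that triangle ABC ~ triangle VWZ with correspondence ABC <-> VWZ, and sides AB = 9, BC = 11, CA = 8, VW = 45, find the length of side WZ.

Similar triangles have proportional sides. Setting up the proportion:
VW / AB = WZ / BC
45 / 9 = WZ / 11
WZ = 11 * 45 / 9 = 55.

55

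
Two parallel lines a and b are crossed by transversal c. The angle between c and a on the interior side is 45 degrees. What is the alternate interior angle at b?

Alternate interior angles are equal: 45 degrees.

45 degrees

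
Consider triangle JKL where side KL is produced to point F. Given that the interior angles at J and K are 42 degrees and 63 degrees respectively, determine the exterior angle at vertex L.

The interior angle at L is 180 - 42 - 63 = 75 degrees.
The exterior angle and interior angle at L are supplementary:
Exterior angle = 180 - 75 = 105 degrees.

105 degrees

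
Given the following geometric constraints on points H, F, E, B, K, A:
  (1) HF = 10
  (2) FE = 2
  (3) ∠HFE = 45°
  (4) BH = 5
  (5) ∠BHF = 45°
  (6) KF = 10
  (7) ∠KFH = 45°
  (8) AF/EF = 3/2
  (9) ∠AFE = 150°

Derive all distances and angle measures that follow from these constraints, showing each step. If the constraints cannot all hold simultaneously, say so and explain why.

The constraints are consistent.

From the given relations:
  AF = 3/2·EF = 3/2·2 = 3

Step 1: From HF = 10, FE = 2, and ∠HFE = 45°, by the law of cosines:
  HE² = HF² + FE² - 2·HF·FE·cos(45°) = 100 + 4 - 28.28 = 75.72
  HE ≈ 8.7

Step 2: From HF = 10, FK = 10, and ∠HFK = 45°, by the law of cosines:
  HK² = HF² + FK² - 2·HF·FK·cos(45°) = 100 + 100 - 141.4 = 58.58
  HK ≈ 7.65

Step 3: From FH = 10, HB = 5, and ∠FHB = 45°, by the law of cosines:
  FB² = FH² + HB² - 2·FH·HB·cos(45°) = 100 + 25 - 70.71 = 54.29
  FB ≈ 7.37

Step 4: From EF = 2, FA = 3, and ∠EFA = 150°, by the law of cosines:
  EA² = EF² + FA² - 2·EF·FA·cos(150°) = 4 + 9 + 10.39 = 23.39
  EA ≈ 4.84

Step 5: From HE = 8.7, HF = 10, EF = 2, by the inverse law of cosines:
  cos(∠EHF) = (HE² + HF² - EF²) / (2·HE·HF)
  ∠EHF = 9.35°

Step 6: From HF = 10, HK = 7.65, FK = 10, by the inverse law of cosines:
  cos(∠FHK) = (HF² + HK² - FK²) / (2·HF·HK)
  ∠FHK = 67.5°

Step 7: From FB = 7.37, FH = 10, BH = 5, by the inverse law of cosines:
  cos(∠BFH) = (FB² + FH² - BH²) / (2·FB·FH)
  ∠BFH = 28.68°

Step 8: From EA = 4.84, EF = 2, AF = 3, by the inverse law of cosines:
  cos(∠AEF) = (EA² + EF² - AF²) / (2·EA·EF)
  ∠AEF = 18.07°

Step 9: From EF = 2, EH = 8.7, FH = 10, by the inverse law of cosines:
  cos(∠FEH) = (EF² + EH² - FH²) / (2·EF·EH)
  ∠FEH = 125.65°

Step 10: From BF = 7.37, BH = 5, FH = 10, by the inverse law of cosines:
  cos(∠FBH) = (BF² + BH² - FH²) / (2·BF·BH)
  ∠FBH = 106.32°

Step 11: From KF = 10, KH = 7.65, FH = 10, by the inverse law of cosines:
  cos(∠FKH) = (KF² + KH² - FH²) / (2·KF·KH)
  ∠FKH = 67.5°

Step 12: From AE = 4.84, AF = 3, EF = 2, by the inverse law of cosines:
  cos(∠EAF) = (AE² + AF² - EF²) / (2·AE·AF)
  ∠EAF = 11.93°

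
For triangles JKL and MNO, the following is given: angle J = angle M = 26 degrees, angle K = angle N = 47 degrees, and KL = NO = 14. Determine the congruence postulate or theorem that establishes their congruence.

The given information matches AAS: Two pairs of corresponding angles and a non-included side are equal (Angle-Angle-Side).

AAS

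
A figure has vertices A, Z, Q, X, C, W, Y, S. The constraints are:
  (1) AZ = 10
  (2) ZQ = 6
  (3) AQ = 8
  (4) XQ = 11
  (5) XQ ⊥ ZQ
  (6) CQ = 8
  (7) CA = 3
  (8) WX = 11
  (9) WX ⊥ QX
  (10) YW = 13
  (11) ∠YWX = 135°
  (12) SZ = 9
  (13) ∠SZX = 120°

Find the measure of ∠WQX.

Step 1: By the law of cosines on triangle QXW: QW² = 11² + 11² − 2·11·11·cos(90°) = 242, so QW = 11·√2.
Step 2: By the inverse law of cosines on triangle WQX: cos(∠WQX) = ((11·√2)² + 11² − 11²) / (2·11·√2·11) = 242/342.24 = 0.7071, so ∠WQX = 45°.

Therefore, the measure of angle ∠WQX = 45°.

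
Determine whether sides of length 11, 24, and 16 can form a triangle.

Sort the sides: 11, 16, 24.
It suffices to check that the sum of the two smallest exceeds the largest:
11 + 16 = 27 > 24. ✓
Yes, a valid triangle can be formed.

Yes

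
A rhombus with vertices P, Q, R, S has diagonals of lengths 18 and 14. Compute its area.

Area of a rhombus = (d1 * d2) / 2
Area = (18 * 14) / 2
Area = 252 / 2
Area = 126

126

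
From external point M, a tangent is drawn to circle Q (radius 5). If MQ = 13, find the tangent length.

tangent = √(d² - r²) = √(13² - 5²) = √(169 - 25) = √144 = 12

12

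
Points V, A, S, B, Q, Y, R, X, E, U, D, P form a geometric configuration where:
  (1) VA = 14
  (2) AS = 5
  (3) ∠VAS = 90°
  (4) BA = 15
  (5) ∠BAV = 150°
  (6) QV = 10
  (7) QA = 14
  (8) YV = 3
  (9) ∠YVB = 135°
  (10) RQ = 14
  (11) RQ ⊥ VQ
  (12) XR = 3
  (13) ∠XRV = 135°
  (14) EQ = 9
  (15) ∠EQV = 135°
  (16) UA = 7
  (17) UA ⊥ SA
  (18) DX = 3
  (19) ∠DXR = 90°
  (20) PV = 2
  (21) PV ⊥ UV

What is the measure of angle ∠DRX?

Step 1: By the law of cosines on triangle RXD: RD² = 3² + 3² − 2·3·3·cos(90°) = 18, so RD = 3·√2.
Step 2: By the inverse law of cosines on triangle DRX: cos(∠DRX) = ((3·√2)² + 3² − 3²) / (2·3·√2·3) = 18/25.46 = 0.7071, so ∠DRX = 45°.

Therefore, the measure of angle ∠DRX = 45°.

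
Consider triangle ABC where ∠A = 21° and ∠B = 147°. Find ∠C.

Let angle C = x. Then 21 + 147 + x = 180.
x = 180 - 168 = 12 degrees.

12 degrees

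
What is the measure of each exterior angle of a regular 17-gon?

Each exterior angle of a regular n-gon is 360 / n.
For n = 17: 360 / 17 = 360/17 degrees.

360/17 degrees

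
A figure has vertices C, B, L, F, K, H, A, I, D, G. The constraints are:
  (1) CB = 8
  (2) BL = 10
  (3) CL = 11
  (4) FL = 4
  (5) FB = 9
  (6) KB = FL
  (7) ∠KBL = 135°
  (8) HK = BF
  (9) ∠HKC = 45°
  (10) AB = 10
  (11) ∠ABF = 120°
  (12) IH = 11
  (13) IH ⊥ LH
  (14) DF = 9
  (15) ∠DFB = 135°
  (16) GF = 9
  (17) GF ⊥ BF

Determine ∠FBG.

Step 1: By the law of cosines on triangle BFG: BG² = 9² + 9² − 2·9·9·cos(90°) = 162, so BG = 9·√2.
Step 2: By the inverse law of cosines on triangle FBG: cos(∠FBG) = (9² + (9·√2)² − 9²) / (2·9·9·√2) = 162/229.1 = 0.7071, so ∠FBG = 45°.

Therefore, the measure of angle ∠FBG = 45°.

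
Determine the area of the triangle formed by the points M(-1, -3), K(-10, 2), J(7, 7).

Shoelace: Area = (1/2)|-1(2-7) + -10(7--3) + 7(-3-2)| = (1/2)(130) = 65

65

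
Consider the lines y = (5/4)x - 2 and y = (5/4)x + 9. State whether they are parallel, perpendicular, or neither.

Slope of line 1: m1 = 5/4
Slope of line 2: m2 = 5/4
Since m1 = m2 = 5/4, the lines are parallel.

Parallel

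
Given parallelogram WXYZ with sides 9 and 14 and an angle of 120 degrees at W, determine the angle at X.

Consecutive angles are supplementary: angle X = 180 - 120 = 60 degrees.

60 degrees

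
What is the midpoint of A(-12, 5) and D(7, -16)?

The midpoint is the average of the coordinates:
x: (-12 + 7)/2 = -5/2
y: (5 + -16)/2 = -11/2
Midpoint = (-5/2, -11/2)

(-5/2, -11/2)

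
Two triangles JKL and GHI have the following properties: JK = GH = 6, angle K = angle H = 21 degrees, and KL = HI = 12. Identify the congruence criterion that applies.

Consider the given information: JK = GH = 6, angle K = angle H = 21 degrees, and KL = HI = 12
This is not SSS or ASA: SSS requires all three pairs of sides, but we don't have that. ASA requires two angles and the side between them.
The correct criterion is SAS. Two pairs of corresponding sides and the included angle are equal (Side-Angle-Side).

SAS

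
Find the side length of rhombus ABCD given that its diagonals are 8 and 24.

Half-diagonals are 4 and 12. side = sqrt(4^2 + 12^2) = sqrt(160) = 4*sqrt(10)

4*sqrt(10)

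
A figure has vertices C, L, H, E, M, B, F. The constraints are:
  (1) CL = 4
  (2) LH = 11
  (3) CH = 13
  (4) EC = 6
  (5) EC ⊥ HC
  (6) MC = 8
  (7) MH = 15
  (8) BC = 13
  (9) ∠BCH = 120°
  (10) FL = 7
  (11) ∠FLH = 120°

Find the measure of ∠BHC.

Step 1: By the law of cosines on triangle HCB: HB² = 13² + 13² − 2·13·13·cos(120°) = 507, so HB = 13·√3.
Step 2: By the inverse law of cosines on triangle BHC: cos(∠BHC) = ((13·√3)² + 13² − 13²) / (2·13·√3·13) = 507/585.43 = 0.866, so ∠BHC = 30°.

Therefore, the measure of angle ∠BHC = 30°.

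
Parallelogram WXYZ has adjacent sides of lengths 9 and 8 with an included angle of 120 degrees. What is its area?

The area of a parallelogram equals the product of two adjacent sides times the sine of the included angle.
This is because the height equals 8 * sin(120°) = 4*sqrt(3).
Area = 9 * 4*sqrt(3) = 36*sqrt(3)

36*sqrt(3)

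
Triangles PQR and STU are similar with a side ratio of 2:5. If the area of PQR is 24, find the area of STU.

Area ratio = (2/5)^2 = 4/25. Area of STU = 24 * 25/4 = 150.

150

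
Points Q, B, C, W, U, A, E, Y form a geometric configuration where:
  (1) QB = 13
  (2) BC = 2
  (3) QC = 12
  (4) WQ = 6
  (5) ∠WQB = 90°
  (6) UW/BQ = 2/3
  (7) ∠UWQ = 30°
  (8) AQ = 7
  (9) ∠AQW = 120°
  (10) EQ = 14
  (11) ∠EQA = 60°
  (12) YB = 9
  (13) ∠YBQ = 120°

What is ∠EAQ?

Step 1: By the law of cosines on triangle AQE: AE² = 7² + 14² − 2·7·14·cos(60°) = 147, so AE = 7·√3.
Step 2: By the inverse law of cosines on triangle EAQ: cos(∠EAQ) = ((7·√3)² + 7² − 14²) / (2·7·√3·7) = 0/169.74 = 0, so ∠EAQ = 90°.

Therefore, the measure of angle ∠EAQ = 90°.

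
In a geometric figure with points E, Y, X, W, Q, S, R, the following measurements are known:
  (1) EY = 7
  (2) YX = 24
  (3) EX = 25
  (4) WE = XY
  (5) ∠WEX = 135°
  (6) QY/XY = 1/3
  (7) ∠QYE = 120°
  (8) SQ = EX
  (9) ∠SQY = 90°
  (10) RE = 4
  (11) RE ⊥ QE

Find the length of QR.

From the given relations: QY = 1/3·XY = 1/3·24 = 8.
Step 1: By the law of cosines on triangle EYQ: EQ² = 7² + 8² − 2·7·8·cos(120°) = 169, so EQ = 13.
Step 2: By the law of cosines on triangle QER: QR² = 13² + 4² − 2·13·4·cos(90°) = 185, so QR = √185.

Therefore, the length of QR = √185.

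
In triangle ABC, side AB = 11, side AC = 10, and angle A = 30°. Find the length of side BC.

Law of cosines: BC^2 = 11^2 + 10^2 - 2(11)(10)cos(30°) = 221 - 110*sqrt(3), so BC = sqrt(221 - 110*sqrt(3)).

sqrt(221 - 110*sqrt(3))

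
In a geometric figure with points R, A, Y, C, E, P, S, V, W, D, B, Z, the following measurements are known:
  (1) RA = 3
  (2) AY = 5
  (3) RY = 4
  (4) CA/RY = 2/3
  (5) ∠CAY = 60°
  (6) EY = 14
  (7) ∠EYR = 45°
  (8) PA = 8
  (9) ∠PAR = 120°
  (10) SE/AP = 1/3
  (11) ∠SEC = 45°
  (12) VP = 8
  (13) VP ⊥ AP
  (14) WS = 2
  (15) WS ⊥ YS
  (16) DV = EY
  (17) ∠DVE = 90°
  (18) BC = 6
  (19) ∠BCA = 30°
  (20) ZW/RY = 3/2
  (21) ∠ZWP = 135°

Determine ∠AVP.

Step 1: By the law of cosines on triangle VPA: VA² = 8² + 8² − 2·8·8·cos(90°) = 128, so VA = 8·√2.
Step 2: By the inverse law of cosines on triangle AVP: cos(∠AVP) = ((8·√2)² + 8² − 8²) / (2·8·√2·8) = 128/181.02 = 0.7071, so ∠AVP = 45°.

Therefore, the measure of angle ∠AVP = 45°.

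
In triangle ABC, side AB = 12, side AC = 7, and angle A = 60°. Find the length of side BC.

When two sides and the included angle are known, the law of cosines gives the third side.
c^2 = a^2 + b^2 - 2ab cos(C) generalizes the Pythagorean theorem to non-right triangles.
Here: BC^2 = 144 + 49 - 168*(1/2) = 109
BC = sqrt(109)

sqrt(109)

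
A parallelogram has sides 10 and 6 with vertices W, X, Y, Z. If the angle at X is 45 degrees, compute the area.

Area = 10 * 6 * sin(45°) = 60 * sqrt(2)/2 = 30*sqrt(2)

30*sqrt(2)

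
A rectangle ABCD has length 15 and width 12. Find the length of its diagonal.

d = sqrt(15^2 + 12^2) = sqrt(369) = 3*sqrt(41)

3*sqrt(41)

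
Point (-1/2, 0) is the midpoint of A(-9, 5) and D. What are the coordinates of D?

Using the midpoint formula: M = ((x1 + x2)/2, (y1 + y2)/2)
We know M = (-1/2, 0) and A = (-9, 5)
For x: -1/2 = (-9 + x2)/2, so x2 = 2*-1/2 - -9 = 8
For y: 0 = (5 + y2)/2, so y2 = 2*0 - 5 = -5
D = (8, -5)

(8, -5)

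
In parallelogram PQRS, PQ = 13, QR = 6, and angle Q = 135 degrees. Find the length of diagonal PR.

Using the law of cosines:
d^2 = 13^2 + 6^2 - 2(13)(6)cos(135 degrees)
d^2 = 169 + 36 - 156*-sqrt(2)/2
d^2 = 78*sqrt(2) + 205
d = sqrt(78*sqrt(2) + 205)

sqrt(78*sqrt(2) + 205)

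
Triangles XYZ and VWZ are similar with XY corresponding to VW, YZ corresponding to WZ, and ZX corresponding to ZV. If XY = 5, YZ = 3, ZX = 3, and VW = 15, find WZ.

Similar triangles have proportional sides. Setting up the proportion:
VW / XY = WZ / YZ
15 / 5 = WZ / 3
WZ = 3 * 15 / 5 = 9.

9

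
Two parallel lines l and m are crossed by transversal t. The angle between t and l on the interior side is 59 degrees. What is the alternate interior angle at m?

Alternate interior angles lie on opposite sides of the transversal, between the parallel lines.
By the alternate interior angle theorem, they are equal: 59 degrees.

59 degrees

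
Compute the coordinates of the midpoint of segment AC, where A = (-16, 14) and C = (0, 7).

The midpoint is the point halfway along the segment.
Move half the horizontal distance: -16 + (0 - -16)/2 = -16 + 16/2 = -8
Move half the vertical distance: 14 + (7 - 14)/2 = 14 + -7/2 = 21/2
Midpoint = (-8, 21/2)

(-8, 21/2)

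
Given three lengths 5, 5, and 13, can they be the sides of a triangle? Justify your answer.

Check the triangle inequality: 5 + 5 = 10 ≤ 13.
Since the sum of two sides does not exceed the third, no triangle can be formed.

No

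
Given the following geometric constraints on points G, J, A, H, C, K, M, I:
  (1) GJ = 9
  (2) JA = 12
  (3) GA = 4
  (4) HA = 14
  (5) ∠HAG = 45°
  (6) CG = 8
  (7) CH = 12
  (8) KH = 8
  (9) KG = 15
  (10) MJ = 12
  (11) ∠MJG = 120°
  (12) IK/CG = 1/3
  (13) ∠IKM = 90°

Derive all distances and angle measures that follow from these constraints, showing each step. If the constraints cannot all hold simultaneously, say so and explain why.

The constraints are consistent.

From the given relations:
  IK = 1/3·CG = 1/3·8 ≈ 2.67

Step 1: From GA = 4, AH = 14, and ∠GAH = 45°, by the law of cosines:
  GH² = GA² + AH² - 2·GA·AH·cos(45°) = 16 + 196 - 79.2 = 132.8
  GH ≈ 11.52

Step 2: From GJ = 9, JM = 12, and ∠GJM = 120°, by the law of cosines:
  GM² = GJ² + JM² - 2·GJ·JM·cos(120°) = 81 + 144 + 108 = 333
  GM = 3·√37

Step 3: From GA = 4, GJ = 9, AJ = 12, by the inverse law of cosines:
  cos(∠AGJ) = (GA² + GJ² - AJ²) / (2·GA·GJ)
  ∠AGJ = 130.75°

Step 4: From JA = 12, JG = 9, AG = 4, by the inverse law of cosines:
  cos(∠AJG) = (JA² + JG² - AG²) / (2·JA·JG)
  ∠AJG = 14.63°

Step 5: From AG = 4, AJ = 12, GJ = 9, by the inverse law of cosines:
  cos(∠GAJ) = (AG² + AJ² - GJ²) / (2·AG·AJ)
  ∠GAJ = 34.62°

Step 6: From GA = 4, GH = 11.52, AH = 14, by the inverse law of cosines:
  cos(∠AGH) = (GA² + GH² - AH²) / (2·GA·GH)
  ∠AGH = 120.79°

Step 7: From GC = 8, GH = 11.52, CH = 12, by the inverse law of cosines:
  cos(∠CGH) = (GC² + GH² - CH²) / (2·GC·GH)
  ∠CGH = 73.36°

Step 8: From GH = 11.52, GK = 15, HK = 8, by the inverse law of cosines:
  cos(∠HGK) = (GH² + GK² - HK²) / (2·GH·GK)
  ∠HGK = 31.81°

Step 9: From GJ = 9, GM = 3·√37, JM = 12, by the inverse law of cosines:
  cos(∠JGM) = (GJ² + GM² - JM²) / (2·GJ·GM)
  ∠JGM = 34.72°

Step 10: From HA = 14, HG = 11.52, AG = 4, by the inverse law of cosines:
  cos(∠AHG) = (HA² + HG² - AG²) / (2·HA·HG)
  ∠AHG = 14.21°

Step 11: From HC = 12, HG = 11.52, CG = 8, by the inverse law of cosines:
  cos(∠CHG) = (HC² + HG² - CG²) / (2·HC·HG)
  ∠CHG = 39.7°

Step 12: From HG = 11.52, HK = 8, GK = 15, by the inverse law of cosines:
  cos(∠GHK) = (HG² + HK² - GK²) / (2·HG·HK)
  ∠GHK = 98.8°

Step 13: From CG = 8, CH = 12, GH = 11.52, by the inverse law of cosines:
  cos(∠GCH) = (CG² + CH² - GH²) / (2·CG·CH)
  ∠GCH = 66.94°

Step 14: From KG = 15, KH = 8, GH = 11.52, by the inverse law of cosines:
  cos(∠GKH) = (KG² + KH² - GH²) / (2·KG·KH)
  ∠GKH = 49.4°

Step 15: From MG = 3·√37, MJ = 12, GJ = 9, by the inverse law of cosines:
  cos(∠GMJ) = (MG² + MJ² - GJ²) / (2·MG·MJ)
  ∠GMJ = 25.28°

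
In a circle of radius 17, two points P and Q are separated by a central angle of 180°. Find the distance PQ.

Chord = 2(17) sin(90°) = 34

34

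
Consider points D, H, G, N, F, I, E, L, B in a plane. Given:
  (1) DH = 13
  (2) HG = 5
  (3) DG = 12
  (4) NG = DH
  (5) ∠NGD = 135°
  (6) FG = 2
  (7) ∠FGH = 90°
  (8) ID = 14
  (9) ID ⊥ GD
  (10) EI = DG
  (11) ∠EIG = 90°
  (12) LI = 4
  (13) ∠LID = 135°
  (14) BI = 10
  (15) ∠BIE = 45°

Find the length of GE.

From the given relations: EI = DG = 12.
Step 1: By the law of cosines on triangle GDI: GI² = 12² + 14² − 2·12·14·cos(90°) = 340, so GI = 2·√85.
Step 2: By the law of cosines on triangle GIE: GE² = (2·√85)² + 12² − 2·2·√85·12·cos(90°) = 484, so GE = 22.

Therefore, the length of GE = 22.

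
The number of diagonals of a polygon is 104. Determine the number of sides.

Using d = n(n - 3)/2, we solve 104 = n(n - 3)/2.
So n(n - 3) = 208.
Testing n = 16: 16 * 13 = 208 = 208. Correct.
The polygon has 16 sides.

16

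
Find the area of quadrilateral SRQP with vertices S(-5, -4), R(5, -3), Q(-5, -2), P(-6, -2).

The Shoelace formula works by pairing each vertex with the next (cycling back to the first).
For each pair, compute x_i*y_(i+1) - x_(i+1)*y_i:
  (-5*-3 - 5*-4) = 35
  (5*-2 - -5*-3) = -25
  (-5*-2 - -6*-2) = -2
  (-6*-4 - -5*-2) = 14
Taking half the absolute value of the total: Area = (1/2)(22) = 11.

11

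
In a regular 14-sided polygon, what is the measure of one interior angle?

Each interior angle of a regular n-gon is (n - 2) * 180 / n.
For n = 14: (14 - 2) * 180 / 14 = 2160/14 = 1080/7 degrees.

1080/7 degrees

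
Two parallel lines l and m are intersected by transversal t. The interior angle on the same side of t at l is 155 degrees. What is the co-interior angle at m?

Co-interior angles sum to 180: 180 - 155 = 25 degrees.

25 degrees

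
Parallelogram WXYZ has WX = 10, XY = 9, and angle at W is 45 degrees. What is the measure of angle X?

Consecutive angles are supplementary: angle X = 180 - 45 = 135 degrees.

135 degrees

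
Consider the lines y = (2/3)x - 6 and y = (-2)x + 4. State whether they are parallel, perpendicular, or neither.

Slope of line 1: m1 = 2/3
Slope of line 2: m2 = -2
m1 != m2 (2/3 != -2), so not parallel.
m1 * m2 = (2/3) * (-2) = -4/3 != -1, so not perpendicular.
The lines are neither parallel nor perpendicular.

Neither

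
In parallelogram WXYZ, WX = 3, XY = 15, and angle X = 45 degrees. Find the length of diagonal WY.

The diagonal of a parallelogram can be found by treating two adjacent sides and the diagonal as a triangle.
Applying the law of cosines with sides 3, 15 and included angle 45°:
d^2 = 9 + 225 - 90*cos(45°) = 234 - 45*sqrt(2)
d = 3*sqrt(26 - 5*sqrt(2))

3*sqrt(26 - 5*sqrt(2))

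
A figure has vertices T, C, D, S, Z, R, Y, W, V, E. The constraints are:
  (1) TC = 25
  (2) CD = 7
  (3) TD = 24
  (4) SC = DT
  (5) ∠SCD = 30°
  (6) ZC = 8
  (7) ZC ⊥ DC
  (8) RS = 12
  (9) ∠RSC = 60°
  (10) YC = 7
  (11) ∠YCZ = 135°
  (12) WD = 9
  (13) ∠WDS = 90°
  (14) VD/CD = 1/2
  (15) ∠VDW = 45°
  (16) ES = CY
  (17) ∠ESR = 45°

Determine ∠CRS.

From the given relations: SC = DT = 24.
Step 1: By the law of cosines on triangle RSC: RC² = 12² + 24² − 2·12·24·cos(60°) = 432, so RC = 12·√3.
Step 2: By the inverse law of cosines on triangle CRS: cos(∠CRS) = ((12·√3)² + 12² − 24²) / (2·12·√3·12) = 0/498.83 = 0, so ∠CRS = 90°.

Therefore, the measure of angle ∠CRS = 90°.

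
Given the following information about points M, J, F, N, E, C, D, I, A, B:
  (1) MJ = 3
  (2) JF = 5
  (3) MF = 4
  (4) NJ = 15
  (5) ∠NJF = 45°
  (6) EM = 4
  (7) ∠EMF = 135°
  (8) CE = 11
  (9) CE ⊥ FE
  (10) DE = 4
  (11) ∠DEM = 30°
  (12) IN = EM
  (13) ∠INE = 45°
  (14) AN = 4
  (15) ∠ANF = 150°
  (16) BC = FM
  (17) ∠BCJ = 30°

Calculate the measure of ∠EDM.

Step 1: By the law of cosines on triangle DEM: DM² = 4² + 4² − 2·4·4·cos(30°) = 4.29, so DM ≈ 2.07.
Step 2: By the inverse law of cosines on triangle EDM: cos(∠EDM) = (4² + 2.07² − 4²) / (2·4·2.07) = 4.29/16.56 = 0.2588, so ∠EDM = 75°.

Therefore, the measure of angle ∠EDM = 75°.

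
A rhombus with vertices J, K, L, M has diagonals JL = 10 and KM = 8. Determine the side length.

The diagonals of a rhombus bisect each other at right angles.
Half-diagonals: 10/2 = 5 and 8/2 = 4
side = sqrt(5^2 + 4^2)
side = sqrt(25 + 16)
side = sqrt(41)

sqrt(41)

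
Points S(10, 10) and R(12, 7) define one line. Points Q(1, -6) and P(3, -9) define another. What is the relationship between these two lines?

Slope of line 1: m1 = (7 - 10)/(12 - 10) = -3/2 = -3/2
Slope of line 2: m2 = (-9 - -6)/(3 - 1) = -3/2 = -3/2
Two lines are parallel if and only if they have equal slopes (or both are vertical).
Here m1 = m2 = -3/2, confirming the lines are parallel.

Parallel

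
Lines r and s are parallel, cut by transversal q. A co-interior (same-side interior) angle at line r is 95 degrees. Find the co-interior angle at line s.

Co-interior angles (same-side interior) formed by parallel lines and a transversal are supplementary (sum to 180 degrees).
The given angle is 95 degrees.
The co-interior angle = 180 - 95 = 85 degrees.

85 degrees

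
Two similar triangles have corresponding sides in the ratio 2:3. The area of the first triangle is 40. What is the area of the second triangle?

Area ratio = (2/3)^2 = 4/9. Area of the second triangle = 40 * 9/4 = 90.

90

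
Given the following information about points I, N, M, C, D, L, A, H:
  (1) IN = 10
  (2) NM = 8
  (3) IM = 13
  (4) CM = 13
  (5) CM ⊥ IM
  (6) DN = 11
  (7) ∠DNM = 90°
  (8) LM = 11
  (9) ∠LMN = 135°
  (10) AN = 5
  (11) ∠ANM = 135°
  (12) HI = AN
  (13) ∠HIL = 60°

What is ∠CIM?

Step 1: By the law of cosines on triangle IMC: IC² = 13² + 13² − 2·13·13·cos(90°) = 338, so IC = 13·√2.
Step 2: By the inverse law of cosines on triangle CIM: cos(∠CIM) = ((13·√2)² + 13² − 13²) / (2·13·√2·13) = 338/478 = 0.7071, so ∠CIM = 45°.

Therefore, the measure of angle ∠CIM = 45°.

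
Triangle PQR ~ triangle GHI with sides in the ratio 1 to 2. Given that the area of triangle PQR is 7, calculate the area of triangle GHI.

For similar figures, the area ratio equals the square of the side ratio.
Side ratio (PQR to GHI) = 1:2, so area ratio = 1^2:2^2 = 1:4.
If the area of PQR is 7, then the area of GHI = 7 * (4/1) = 28.

28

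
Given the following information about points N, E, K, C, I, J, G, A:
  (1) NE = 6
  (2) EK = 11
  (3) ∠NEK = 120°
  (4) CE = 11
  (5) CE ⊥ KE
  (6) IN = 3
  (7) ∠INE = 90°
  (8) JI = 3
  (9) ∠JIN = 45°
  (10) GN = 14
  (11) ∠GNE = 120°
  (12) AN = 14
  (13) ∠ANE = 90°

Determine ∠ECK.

Step 1: By the law of cosines on triangle CEK: CK² = 11² + 11² − 2·11·11·cos(90°) = 242, so CK = 11·√2.
Step 2: By the inverse law of cosines on triangle ECK: cos(∠ECK) = (11² + (11·√2)² − 11²) / (2·11·11·√2) = 242/342.24 = 0.7071, so ∠ECK = 45°.

Therefore, the measure of angle ∠ECK = 45°.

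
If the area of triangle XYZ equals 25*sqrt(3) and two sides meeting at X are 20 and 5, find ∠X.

From the SAS area formula Area = (1/2)ab sin(C), rearranging gives sin(C) = 2*Area/(ab).
sin(C) = 2 * 25*sqrt(3) / (100) = sqrt(3)/2.
Therefore C = arcsin(sqrt(3)/2) = 60°.
Since sin(180° - C) = sin(C), the obtuse angle 120° gives the same area, so C = 60° or C = 120°.

60° or 120°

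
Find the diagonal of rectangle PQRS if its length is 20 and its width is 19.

d = sqrt(20^2 + 19^2) = sqrt(761)

sqrt(761)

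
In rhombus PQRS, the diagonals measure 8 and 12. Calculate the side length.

In a rhombus, the diagonals bisect each other perpendicularly, creating four congruent right triangles.
Each triangle has legs 4 (half of 8) and 6 (half of 12).
The hypotenuse of each right triangle is a side of the rhombus:
side = sqrt(4^2 + 6^2) = sqrt(52) = 2*sqrt(13)

2*sqrt(13)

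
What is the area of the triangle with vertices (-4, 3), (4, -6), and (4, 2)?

Using the Shoelace formula for a triangle:
Area = (1/2)|x0(y1 - y2) + x1(y2 - y0) + x2(y0 - y1)|
Area = (1/2)|-4(-6 - 2) + 4(2 - 3) + 4(3 - -6)|
Area = (1/2)|32 + -4 + 36|
Area = (1/2)|64|
Area = (1/2)(64)
Area = 32

32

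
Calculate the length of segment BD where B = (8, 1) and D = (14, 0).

d = sqrt((14 - 8)^2 + (0 - 1)^2)
d = sqrt(6^2 + -1^2)
d = sqrt(36 + 1)
d = sqrt(37)

sqrt(37)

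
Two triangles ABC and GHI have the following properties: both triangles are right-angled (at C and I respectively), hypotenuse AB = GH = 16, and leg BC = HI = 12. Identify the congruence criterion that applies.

Consider the given information: both triangles are right-angled (at C and I respectively), hypotenuse AB = GH = 16, and leg BC = HI = 12
This is not SAS or ASA: SAS requires two sides and the included angle between them. ASA requires two angles and the side between them.
The correct criterion is HL. The hypotenuse and one leg of two right triangles are equal (Hypotenuse-Leg).

HL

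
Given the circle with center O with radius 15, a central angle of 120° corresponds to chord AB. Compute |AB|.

Chord = 2(15) sin(60°) = 15*sqrt(3)

15*sqrt(3)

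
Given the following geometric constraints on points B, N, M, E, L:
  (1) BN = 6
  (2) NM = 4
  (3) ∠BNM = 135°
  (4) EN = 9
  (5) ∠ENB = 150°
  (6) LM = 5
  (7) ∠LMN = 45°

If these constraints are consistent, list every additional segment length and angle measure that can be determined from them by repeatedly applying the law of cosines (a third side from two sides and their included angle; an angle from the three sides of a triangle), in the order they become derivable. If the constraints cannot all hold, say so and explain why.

The constraints are consistent. Derivable facts, in order:
After 1 step:
- BE ≈ 14.51
- BM ≈ 9.27
- NL ≈ 3.57
After 2 steps:
- ∠BEN = 11.93°
- ∠BMN = 27.24°
- ∠EBN = 18.07°
- ∠LNM = 82.52°
- ∠MBN = 17.76°
- ∠MLN = 52.48°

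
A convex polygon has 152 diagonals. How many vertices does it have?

Using d = n(n - 3)/2, we solve 152 = n(n - 3)/2.
So n(n - 3) = 304.
Testing n = 19: 19 * 16 = 304 = 304. Correct.
The polygon has 19 sides.

19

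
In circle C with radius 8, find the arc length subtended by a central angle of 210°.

The full circumference is 2πr = 2π(8) = 16*pi.
The arc spans 210° out of 360°, which is a fraction of 7/12.
Arc length = 16*pi × 7/12 = 28*pi/3.

28*pi/3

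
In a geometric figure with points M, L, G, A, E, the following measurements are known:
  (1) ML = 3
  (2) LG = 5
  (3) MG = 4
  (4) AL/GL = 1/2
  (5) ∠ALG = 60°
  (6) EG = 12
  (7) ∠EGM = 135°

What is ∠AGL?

From the given relations: AL = 1/2·GL = 1/2·5 ≈ 2.5.
Step 1: By the law of cosines on triangle GLA: GA² = 5² + 2.5² − 2·5·2.5·cos(60°) = 18.75, so GA = 5/2·√3.
Step 2: By the inverse law of cosines on triangle AGL: cos(∠AGL) = ((5/2·√3)² + 5² − 2.5²) / (2·5/2·√3·5) = 37.5/43.3 = 0.866, so ∠AGL = 30°.

Therefore, the measure of angle ∠AGL = 30°.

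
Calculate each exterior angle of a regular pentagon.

Each exterior angle of a regular n-gon is 360 / n.
For n = 5: 360 / 5 = 72 degrees.

72 degrees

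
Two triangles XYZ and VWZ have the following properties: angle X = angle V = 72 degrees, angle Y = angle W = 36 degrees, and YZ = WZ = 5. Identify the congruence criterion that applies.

The given information matches AAS: Two pairs of corresponding angles and a non-included side are equal (Angle-Angle-Side).

AAS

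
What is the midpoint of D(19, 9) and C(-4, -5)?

The midpoint is the average of the coordinates:
x: (19 + -4)/2 = 15/2
y: (9 + -5)/2 = 2
Midpoint = (15/2, 2)

(15/2, 2)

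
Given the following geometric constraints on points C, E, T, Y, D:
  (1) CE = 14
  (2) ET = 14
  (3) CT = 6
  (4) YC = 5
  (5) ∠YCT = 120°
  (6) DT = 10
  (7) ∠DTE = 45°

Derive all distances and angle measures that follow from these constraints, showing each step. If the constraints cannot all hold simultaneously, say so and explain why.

The constraints are consistent.

Step 1: From ET = 14, TD = 10, and ∠ETD = 45°, by the law of cosines:
  ED² = ET² + TD² - 2·ET·TD·cos(45°) = 196 + 100 - 198 = 98.01
  ED ≈ 9.9

Step 2: From TC = 6, CY = 5, and ∠TCY = 120°, by the law of cosines:
  TY² = TC² + CY² - 2·TC·CY·cos(120°) = 36 + 25 + 30 = 91
  TY = √91

Step 3: From CE = 14, CT = 6, ET = 14, by the inverse law of cosines:
  cos(∠ECT) = (CE² + CT² - ET²) / (2·CE·CT)
  ∠ECT = 77.63°

Step 4: From EC = 14, ET = 14, CT = 6, by the inverse law of cosines:
  cos(∠CET) = (EC² + ET² - CT²) / (2·EC·ET)
  ∠CET = 24.75°

Step 5: From TC = 6, TE = 14, CE = 14, by the inverse law of cosines:
  cos(∠CTE) = (TC² + TE² - CE²) / (2·TC·TE)
  ∠CTE = 77.63°

Step 6: From ED = 9.9, ET = 14, DT = 10, by the inverse law of cosines:
  cos(∠DET) = (ED² + ET² - DT²) / (2·ED·ET)
  ∠DET = 45.58°

Step 7: From TC = 6, TY = √91, CY = 5, by the inverse law of cosines:
  cos(∠CTY) = (TC² + TY² - CY²) / (2·TC·TY)
  ∠CTY = 27°

Step 8: From YC = 5, YT = √91, CT = 6, by the inverse law of cosines:
  cos(∠CYT) = (YC² + YT² - CT²) / (2·YC·YT)
  ∠CYT = 33°

Step 9: From DE = 9.9, DT = 10, ET = 14, by the inverse law of cosines:
  cos(∠EDT) = (DE² + DT² - ET²) / (2·DE·DT)
  ∠EDT = 89.42°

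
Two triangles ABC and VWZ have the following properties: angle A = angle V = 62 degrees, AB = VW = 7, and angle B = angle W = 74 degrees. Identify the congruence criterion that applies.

The given information provides:
angle A = angle V = 62 degrees, AB = VW = 7, and angle B = angle W = 74 degrees
This matches the ASA congruence theorem.
Two pairs of corresponding angles and the included side are equal (Angle-Side-Angle).

ASA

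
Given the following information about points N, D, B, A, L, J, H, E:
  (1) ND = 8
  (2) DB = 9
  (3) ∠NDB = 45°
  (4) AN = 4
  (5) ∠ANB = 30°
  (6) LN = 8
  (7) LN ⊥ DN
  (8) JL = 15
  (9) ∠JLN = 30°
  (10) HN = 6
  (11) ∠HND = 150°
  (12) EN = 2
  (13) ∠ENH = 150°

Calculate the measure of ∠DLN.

Step 1: By the law of cosines on triangle LND: LD² = 8² + 8² − 2·8·8·cos(90°) = 128, so LD = 8·√2.
Step 2: By the inverse law of cosines on triangle DLN: cos(∠DLN) = ((8·√2)² + 8² − 8²) / (2·8·√2·8) = 128/181.02 = 0.7071, so ∠DLN = 45°.

Therefore, the measure of angle ∠DLN = 45°.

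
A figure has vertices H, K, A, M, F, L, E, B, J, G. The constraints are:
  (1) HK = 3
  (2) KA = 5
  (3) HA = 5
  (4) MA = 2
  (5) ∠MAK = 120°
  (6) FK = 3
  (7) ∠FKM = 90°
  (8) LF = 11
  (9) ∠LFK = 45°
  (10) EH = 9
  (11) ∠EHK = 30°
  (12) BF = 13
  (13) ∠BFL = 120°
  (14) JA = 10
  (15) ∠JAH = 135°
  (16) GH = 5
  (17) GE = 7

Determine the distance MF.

Step 1: By the law of cosines on triangle KAM: KM² = 5² + 2² − 2·5·2·cos(120°) = 39, so KM = √39.
Step 2: By the law of cosines on triangle MKF: MF² = √39² + 3² − 2·√39·3·cos(90°) = 48, so MF = 4·√3.

Therefore, the length of MF = 4·√3.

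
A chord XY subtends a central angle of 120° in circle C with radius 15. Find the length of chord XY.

Chord = 2(15) sin(60°) = 15*sqrt(3)

15*sqrt(3)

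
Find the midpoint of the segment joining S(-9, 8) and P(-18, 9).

The midpoint is the average of the coordinates:
x: (-9 + -18)/2 = -27/2
y: (8 + 9)/2 = 17/2
Midpoint = (-27/2, 17/2)

(-27/2, 17/2)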